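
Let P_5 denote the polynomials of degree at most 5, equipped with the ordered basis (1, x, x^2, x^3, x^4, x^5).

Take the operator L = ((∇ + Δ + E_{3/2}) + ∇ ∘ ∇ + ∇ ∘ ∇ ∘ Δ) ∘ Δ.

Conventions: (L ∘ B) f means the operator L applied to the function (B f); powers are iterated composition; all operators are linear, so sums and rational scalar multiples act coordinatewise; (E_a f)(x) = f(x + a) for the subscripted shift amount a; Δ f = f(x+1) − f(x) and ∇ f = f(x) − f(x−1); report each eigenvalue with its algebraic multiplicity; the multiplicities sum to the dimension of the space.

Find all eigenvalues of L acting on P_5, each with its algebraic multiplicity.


image of 1: 0
image of x: 1
image of x^2: 2x + 8
image of x^3: 3x^2 + 24x + 97/4
image of x^4: 4x^3 + 48x^2 + 97x + 62
image of x^5: 5x^4 + 80x^3 + (485/2)x^2 + 310x + 2401/16
the matrix is upper triangular; its diagonal is (0, 0, 0, 0, 0, 0)
for a triangular matrix the eigenvalues are the diagonal entries, with algebraic multiplicity their repetition count

λ = 0 (multiplicity 6)


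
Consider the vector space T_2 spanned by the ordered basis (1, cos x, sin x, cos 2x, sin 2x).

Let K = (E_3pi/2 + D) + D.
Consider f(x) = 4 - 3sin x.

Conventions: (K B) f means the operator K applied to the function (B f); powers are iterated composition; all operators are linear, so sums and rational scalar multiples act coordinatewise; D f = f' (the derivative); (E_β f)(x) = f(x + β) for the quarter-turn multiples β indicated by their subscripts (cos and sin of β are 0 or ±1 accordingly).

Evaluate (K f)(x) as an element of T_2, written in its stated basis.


the image equals g(x) = 4 - 3cos x

E_3pi/2 f = 4 + 3cos x
D f = -3cos x
(E_3pi/2 + D) f = 4
D f = -3cos x
((E_3pi/2 + D) + D) f = 4 - 3cos x


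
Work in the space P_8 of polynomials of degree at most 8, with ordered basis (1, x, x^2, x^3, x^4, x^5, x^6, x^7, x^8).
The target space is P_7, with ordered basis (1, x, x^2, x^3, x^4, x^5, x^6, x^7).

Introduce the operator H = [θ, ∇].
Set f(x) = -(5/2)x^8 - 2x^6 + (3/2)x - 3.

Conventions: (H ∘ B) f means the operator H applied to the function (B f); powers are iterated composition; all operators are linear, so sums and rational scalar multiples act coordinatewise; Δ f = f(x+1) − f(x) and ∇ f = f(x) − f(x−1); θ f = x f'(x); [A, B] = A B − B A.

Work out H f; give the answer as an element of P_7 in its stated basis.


the image equals g(x) = 20x^7 - 140x^6 + 432x^5 - 760x^4 + 820x^3 - 540x^2 + 200x - 67/2

∇ f = -20x^7 + 70x^6 - 152x^5 + 205x^4 - 180x^3 + 100x^2 - 32x + 6
θ ∇ f = -140x^7 + 420x^6 - 760x^5 + 820x^4 - 540x^3 + 200x^2 - 32x
θ f = -20x^8 - 12x^6 + (3/2)x
∇ θ f = -160x^7 + 560x^6 - 1192x^5 + 1580x^4 - 1360x^3 + 740x^2 - 232x + 67/2
[θ, ∇] f = 20x^7 - 140x^6 + 432x^5 - 760x^4 + 820x^3 - 540x^2 + 200x - 67/2


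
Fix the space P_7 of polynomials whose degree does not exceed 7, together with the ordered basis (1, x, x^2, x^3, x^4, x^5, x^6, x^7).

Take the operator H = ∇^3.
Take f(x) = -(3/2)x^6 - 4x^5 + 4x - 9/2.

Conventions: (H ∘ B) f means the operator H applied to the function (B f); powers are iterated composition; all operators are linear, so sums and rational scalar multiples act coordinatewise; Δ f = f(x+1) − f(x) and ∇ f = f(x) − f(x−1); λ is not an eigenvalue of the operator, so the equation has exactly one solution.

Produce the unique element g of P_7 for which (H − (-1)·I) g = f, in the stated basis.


g(x) = -(3/2)x^6 - 4x^5 + 180x^3 - 570x^2 + 634x - 2589/2

write g with unknown coordinates in the stated basis and equate coefficients in (H − (-1)·I) g = f
solving from the highest basis element down gives g = -(3/2)x^6 - 4x^5 + 180x^3 - 570x^2 + 634x - 2589/2
check: H g = -180x^3 + 570x^2 - 630x + 1290
so H g − (-1)·g = -(3/2)x^6 - 4x^5 + 4x - 9/2 = f ✓


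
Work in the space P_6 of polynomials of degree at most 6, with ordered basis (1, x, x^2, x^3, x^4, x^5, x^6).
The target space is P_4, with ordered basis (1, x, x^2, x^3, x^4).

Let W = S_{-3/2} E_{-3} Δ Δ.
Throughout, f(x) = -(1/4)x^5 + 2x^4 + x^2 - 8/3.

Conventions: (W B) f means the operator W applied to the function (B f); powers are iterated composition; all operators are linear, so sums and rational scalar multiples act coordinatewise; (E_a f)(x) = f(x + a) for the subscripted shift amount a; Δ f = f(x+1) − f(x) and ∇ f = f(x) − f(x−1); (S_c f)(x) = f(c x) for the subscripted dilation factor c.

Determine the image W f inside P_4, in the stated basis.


Δ f = -(5/4)x^4 + (11/2)x^3 + (19/2)x^2 + (35/4)x + 11/4
Δ Δ f = -5x^3 + 9x^2 + (61/2)x + 45/2
E_{-3} Δ Δ f = -5x^3 + 54x^2 - (317/2)x + 147
S_{-3/2} E_{-3} Δ Δ f = (135/8)x^3 + (243/2)x^2 + (951/4)x + 147

the image equals g(x) = (135/8)x^3 + (243/2)x^2 + (951/4)x + 147


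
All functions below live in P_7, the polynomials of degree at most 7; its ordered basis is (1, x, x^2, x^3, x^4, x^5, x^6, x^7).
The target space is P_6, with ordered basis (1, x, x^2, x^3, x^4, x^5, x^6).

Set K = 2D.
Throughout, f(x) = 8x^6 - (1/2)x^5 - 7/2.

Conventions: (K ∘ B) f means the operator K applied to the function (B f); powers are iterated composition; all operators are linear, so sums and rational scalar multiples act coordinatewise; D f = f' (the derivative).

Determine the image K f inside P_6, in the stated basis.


D f = 48x^5 - (5/2)x^4
(2D) f = 96x^5 - 5x^4

the result is g(x) = 96x^5 - 5x^4


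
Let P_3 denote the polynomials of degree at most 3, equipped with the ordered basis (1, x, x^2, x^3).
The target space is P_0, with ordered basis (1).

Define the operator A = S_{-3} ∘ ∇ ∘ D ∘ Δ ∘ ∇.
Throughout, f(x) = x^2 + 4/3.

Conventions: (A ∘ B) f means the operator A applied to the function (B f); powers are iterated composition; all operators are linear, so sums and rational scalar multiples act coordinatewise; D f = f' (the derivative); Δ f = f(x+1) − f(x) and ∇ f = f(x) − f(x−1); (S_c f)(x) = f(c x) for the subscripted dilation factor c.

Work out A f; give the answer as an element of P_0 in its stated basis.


∇ f = 2x - 1
Δ ∇ f = 2
D Δ ∇ f = 0
∇ D Δ ∇ f = 0
S_{-3} (∇ ∘ D ∘ Δ) ∇ f = 0

g(x) = 0


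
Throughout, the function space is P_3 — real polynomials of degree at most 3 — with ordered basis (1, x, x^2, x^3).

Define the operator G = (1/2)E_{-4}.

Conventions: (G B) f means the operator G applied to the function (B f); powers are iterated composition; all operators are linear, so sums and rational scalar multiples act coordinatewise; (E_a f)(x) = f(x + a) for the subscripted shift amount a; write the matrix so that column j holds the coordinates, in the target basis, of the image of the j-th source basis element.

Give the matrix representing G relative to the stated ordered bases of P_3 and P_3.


image of 1: 1/2
image of x: (1/2)x - 2
image of x^2: (1/2)x^2 - 4x + 8
image of x^3: (1/2)x^3 - 6x^2 + 24x - 32
each image's coordinates form column j of the matrix

the matrix is [[1/2, -2, 8, -32]; [0, 1/2, -4, 24]; [0, 0, 1/2, -6]; [0, 0, 0, 1/2]] (rows listed top to bottom)


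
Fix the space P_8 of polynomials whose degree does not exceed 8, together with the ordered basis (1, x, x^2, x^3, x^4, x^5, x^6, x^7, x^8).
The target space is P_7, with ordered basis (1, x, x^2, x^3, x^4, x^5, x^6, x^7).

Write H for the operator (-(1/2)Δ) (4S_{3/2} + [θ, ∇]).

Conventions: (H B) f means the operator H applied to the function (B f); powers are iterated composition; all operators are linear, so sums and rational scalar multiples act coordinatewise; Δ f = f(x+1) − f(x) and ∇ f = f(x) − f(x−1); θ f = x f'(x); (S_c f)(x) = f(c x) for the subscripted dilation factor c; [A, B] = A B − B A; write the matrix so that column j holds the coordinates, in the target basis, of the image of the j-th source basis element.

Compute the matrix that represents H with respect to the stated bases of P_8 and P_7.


the matrix is [[0, -3, -7/2, -33/4, -65/8, -283/16, -633/32, -2411/64, -6049/128]; [0, 0, -9, -69/4, -93/2, -1055/16, -2427/16, -13965/64, -7009/16]; [0, 0, 0, -81/4, -219/4, -1335/8, -9975/32, -49287/64, -43239/32]; [0, 0, 0, 0, -81/2, -1135/8, -3885/8, -72065/64, -48167/16]; [0, 0, 0, 0, 0, -1215/16, -10455/32, -79905/64, -220675/64]; [0, 0, 0, 0, 0, 0, -2187/16, -44583/64, -47271/16]; [0, 0, 0, 0, 0, 0, 0, -15309/64, -45031/32]; [0, 0, 0, 0, 0, 0, 0, 0, -6561/16]] (rows listed top to bottom)

image of 1: 0
image of x: -3
image of x^2: -9x - 7/2
image of x^3: -(81/4)x^2 - (69/4)x - 33/4
image of x^4: -(81/2)x^3 - (219/4)x^2 - (93/2)x - 65/8
image of x^5: -(1215/16)x^4 - (1135/8)x^3 - (1335/8)x^2 - (1055/16)x - 283/16
image of x^6: -(2187/16)x^5 - (10455/32)x^4 - (3885/8)x^3 - (9975/32)x^2 - (2427/16)x - 633/32
image of x^7: -(15309/64)x^6 - (44583/64)x^5 - (79905/64)x^4 - (72065/64)x^3 - (49287/64)x^2 - (13965/64)x - 2411/64
image of x^8: -(6561/16)x^7 - (45031/32)x^6 - (47271/16)x^5 - (220675/64)x^4 - (48167/16)x^3 - (43239/32)x^2 - (7009/16)x - 6049/128
each image's coordinates form column j of the matrix


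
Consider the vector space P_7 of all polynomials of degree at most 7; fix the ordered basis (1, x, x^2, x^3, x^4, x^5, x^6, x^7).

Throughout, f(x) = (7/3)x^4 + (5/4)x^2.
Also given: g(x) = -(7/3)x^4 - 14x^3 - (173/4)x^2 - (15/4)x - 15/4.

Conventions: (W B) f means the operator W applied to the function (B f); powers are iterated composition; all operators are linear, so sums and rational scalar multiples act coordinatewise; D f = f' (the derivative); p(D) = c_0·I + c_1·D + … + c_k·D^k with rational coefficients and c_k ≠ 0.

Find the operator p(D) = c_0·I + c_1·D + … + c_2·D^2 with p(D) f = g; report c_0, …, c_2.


D^0 f = (7/3)x^4 + (5/4)x^2
D^1 f = (28/3)x^3 + (5/2)x
D^2 f = 28x^2 + 5/2
matching coefficients of g against c_0 f + c_1 Df + … from the top degree down determines the c_i
solution: c_0 = -1, c_1 = -3/2, c_2 = -3/2

p(D) = -I − (3/2)·D − (3/2)·D^2, i.e. c_0 = -1, c_1 = -3/2, c_2 = -3/2


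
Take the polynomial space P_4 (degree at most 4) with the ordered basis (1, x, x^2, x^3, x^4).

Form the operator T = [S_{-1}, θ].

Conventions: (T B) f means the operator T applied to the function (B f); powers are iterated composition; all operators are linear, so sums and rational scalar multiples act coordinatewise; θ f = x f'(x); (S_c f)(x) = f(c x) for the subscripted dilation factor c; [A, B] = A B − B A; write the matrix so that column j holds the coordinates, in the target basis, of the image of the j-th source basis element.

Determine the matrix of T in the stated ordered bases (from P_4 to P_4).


the matrix is [[0, 0, 0, 0, 0]; [0, 0, 0, 0, 0]; [0, 0, 0, 0, 0]; [0, 0, 0, 0, 0]; [0, 0, 0, 0, 0]] (rows listed top to bottom)

image of 1: 0
image of x: 0
image of x^2: 0
image of x^3: 0
image of x^4: 0
each image's coordinates form column j of the matrix


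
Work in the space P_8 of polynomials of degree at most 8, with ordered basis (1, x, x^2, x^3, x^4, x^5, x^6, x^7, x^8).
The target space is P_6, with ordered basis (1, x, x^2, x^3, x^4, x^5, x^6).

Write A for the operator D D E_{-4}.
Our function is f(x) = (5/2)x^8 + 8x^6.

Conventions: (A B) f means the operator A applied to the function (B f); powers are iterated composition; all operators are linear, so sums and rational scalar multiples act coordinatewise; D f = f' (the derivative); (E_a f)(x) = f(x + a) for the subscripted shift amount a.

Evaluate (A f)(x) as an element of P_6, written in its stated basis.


the image equals g(x) = 140x^6 - 3360x^5 + 33840x^4 - 183040x^3 + 560640x^2 - 921600x + 634880

E_{-4} f = (5/2)x^8 - 80x^7 + 1128x^6 - 9152x^5 + 46720x^4 - 153600x^3 + 317440x^2 - 376832x + 196608
D E_{-4} f = 20x^7 - 560x^6 + 6768x^5 - 45760x^4 + 186880x^3 - 460800x^2 + 634880x - 376832
D (D E_{-4}) f = 140x^6 - 3360x^5 + 33840x^4 - 183040x^3 + 560640x^2 - 921600x + 634880


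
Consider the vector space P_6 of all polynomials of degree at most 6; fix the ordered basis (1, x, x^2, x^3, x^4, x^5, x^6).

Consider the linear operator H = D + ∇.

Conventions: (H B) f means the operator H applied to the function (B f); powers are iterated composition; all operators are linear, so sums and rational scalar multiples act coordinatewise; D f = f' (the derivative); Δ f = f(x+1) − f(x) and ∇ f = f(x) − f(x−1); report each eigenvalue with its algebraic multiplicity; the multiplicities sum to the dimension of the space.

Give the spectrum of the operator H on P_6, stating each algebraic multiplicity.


image of 1: 0
image of x: 2
image of x^2: 4x - 1
image of x^3: 6x^2 - 3x + 1
image of x^4: 8x^3 - 6x^2 + 4x - 1
image of x^5: 10x^4 - 10x^3 + 10x^2 - 5x + 1
image of x^6: 12x^5 - 15x^4 + 20x^3 - 15x^2 + 6x - 1
the matrix is upper triangular; its diagonal is (0, 0, 0, 0, 0, 0, 0)
for a triangular matrix the eigenvalues are the diagonal entries, with algebraic multiplicity their repetition count

λ = 0 (multiplicity 7)


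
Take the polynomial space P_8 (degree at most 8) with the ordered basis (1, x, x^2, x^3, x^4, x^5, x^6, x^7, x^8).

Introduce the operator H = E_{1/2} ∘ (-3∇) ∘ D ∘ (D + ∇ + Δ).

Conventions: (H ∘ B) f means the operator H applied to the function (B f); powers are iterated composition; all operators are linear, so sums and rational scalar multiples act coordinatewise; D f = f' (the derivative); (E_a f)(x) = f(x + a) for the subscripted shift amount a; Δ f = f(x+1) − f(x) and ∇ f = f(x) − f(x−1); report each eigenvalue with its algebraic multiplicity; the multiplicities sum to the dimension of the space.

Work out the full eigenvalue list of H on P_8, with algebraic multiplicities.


λ = 0 (multiplicity 9)

image of 1: 0
image of x: 0
image of x^2: 0
image of x^3: -54
image of x^4: -216x
image of x^5: -540x^2 - 165
image of x^6: -1080x^3 - 990x
image of x^7: -1890x^4 - 3465x^2 - 3885/8
image of x^8: -3024x^5 - 9240x^3 - 3885x
the matrix is upper triangular; its diagonal is (0, 0, 0, 0, 0, 0, 0, 0, 0)
for a triangular matrix the eigenvalues are the diagonal entries, with algebraic multiplicity their repetition count


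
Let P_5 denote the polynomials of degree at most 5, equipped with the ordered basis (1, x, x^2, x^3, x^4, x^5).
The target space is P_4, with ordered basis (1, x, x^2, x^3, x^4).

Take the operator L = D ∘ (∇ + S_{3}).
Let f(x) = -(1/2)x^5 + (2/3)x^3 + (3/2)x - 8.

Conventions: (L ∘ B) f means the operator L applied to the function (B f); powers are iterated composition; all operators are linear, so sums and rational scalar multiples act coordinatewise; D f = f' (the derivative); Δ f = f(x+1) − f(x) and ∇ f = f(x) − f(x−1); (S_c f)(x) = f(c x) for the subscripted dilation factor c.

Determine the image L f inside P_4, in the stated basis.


the image equals g(x) = -(1215/2)x^4 - 10x^3 + 69x^2 - 6x + 5

∇ f = -(5/2)x^4 + 5x^3 - 3x^2 + (1/2)x + 5/3
S_{3} f = -(243/2)x^5 + 18x^3 + (9/2)x - 8
(∇ + S_{3}) f = -(243/2)x^5 - (5/2)x^4 + 23x^3 - 3x^2 + 5x - 19/3
D (∇ + S_{3}) f = -(1215/2)x^4 - 10x^3 + 69x^2 - 6x + 5


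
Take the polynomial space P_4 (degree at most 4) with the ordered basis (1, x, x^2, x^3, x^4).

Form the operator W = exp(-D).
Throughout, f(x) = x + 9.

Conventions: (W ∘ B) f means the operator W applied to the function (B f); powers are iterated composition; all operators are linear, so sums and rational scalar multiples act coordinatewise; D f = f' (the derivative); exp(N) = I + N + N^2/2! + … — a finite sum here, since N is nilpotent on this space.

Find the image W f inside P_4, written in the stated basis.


order-1 term: -1
the series for exp(-D) f terminates at order 1
exp(-D) f = x + 8

the result is g(x) = x + 8


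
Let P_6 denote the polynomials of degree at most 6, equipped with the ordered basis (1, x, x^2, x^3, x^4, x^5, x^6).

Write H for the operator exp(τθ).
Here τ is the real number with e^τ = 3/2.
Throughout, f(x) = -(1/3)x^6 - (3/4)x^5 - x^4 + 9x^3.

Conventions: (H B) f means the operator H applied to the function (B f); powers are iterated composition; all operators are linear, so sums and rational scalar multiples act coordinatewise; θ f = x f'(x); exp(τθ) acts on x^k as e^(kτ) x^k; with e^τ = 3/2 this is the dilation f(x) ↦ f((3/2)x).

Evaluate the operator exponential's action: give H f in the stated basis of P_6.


exp(τθ) x^k = e^(kτ) x^k; with e^τ = 3/2 this sends x^k to (3/2)^k x^k
x^3 ↦ 27/8 x^3
x^4 ↦ 81/16 x^4
x^5 ↦ 243/32 x^5
x^6 ↦ 729/64 x^6
applying this coordinatewise to f: exp(τθ) f = -(243/64)x^6 - (729/128)x^5 - (81/16)x^4 + (243/8)x^3

g(x) = -(243/64)x^6 - (729/128)x^5 - (81/16)x^4 + (243/8)x^3


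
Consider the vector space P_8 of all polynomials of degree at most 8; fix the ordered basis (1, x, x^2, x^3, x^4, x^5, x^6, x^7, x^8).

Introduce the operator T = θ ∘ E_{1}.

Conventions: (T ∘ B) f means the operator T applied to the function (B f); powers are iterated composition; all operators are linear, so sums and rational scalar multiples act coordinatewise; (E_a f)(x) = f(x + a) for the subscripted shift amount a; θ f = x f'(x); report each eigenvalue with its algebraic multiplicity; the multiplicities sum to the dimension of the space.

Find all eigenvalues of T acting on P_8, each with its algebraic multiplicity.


λ = 0 (multiplicity 1), λ = 1 (multiplicity 1), λ = 2 (multiplicity 1), λ = 3 (multiplicity 1), λ = 4 (multiplicity 1), λ = 5 (multiplicity 1), λ = 6 (multiplicity 1), λ = 7 (multiplicity 1), λ = 8 (multiplicity 1)

image of 1: 0
image of x: x
image of x^2: 2x^2 + 2x
image of x^3: 3x^3 + 6x^2 + 3x
image of x^4: 4x^4 + 12x^3 + 12x^2 + 4x
image of x^5: 5x^5 + 20x^4 + 30x^3 + 20x^2 + 5x
image of x^6: 6x^6 + 30x^5 + 60x^4 + 60x^3 + 30x^2 + 6x
image of x^7: 7x^7 + 42x^6 + 105x^5 + 140x^4 + 105x^3 + 42x^2 + 7x
image of x^8: 8x^8 + 56x^7 + 168x^6 + 280x^5 + 280x^4 + 168x^3 + 56x^2 + 8x
the matrix is upper triangular; its diagonal is (0, 1, 2, 3, 4, 5, 6, 7, 8)
for a triangular matrix the eigenvalues are the diagonal entries, with algebraic multiplicity their repetition count


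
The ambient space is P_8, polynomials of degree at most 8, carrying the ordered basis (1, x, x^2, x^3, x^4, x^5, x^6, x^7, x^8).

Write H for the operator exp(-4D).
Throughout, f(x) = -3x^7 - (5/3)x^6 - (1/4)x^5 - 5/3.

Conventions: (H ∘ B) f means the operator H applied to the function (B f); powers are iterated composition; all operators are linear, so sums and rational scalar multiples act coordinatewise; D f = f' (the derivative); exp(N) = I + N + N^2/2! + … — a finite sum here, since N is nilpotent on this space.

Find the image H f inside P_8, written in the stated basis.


the result is g(x) = -3x^7 + (247/3)x^6 - (3873/4)x^5 + 6325x^4 - (74360/3)x^3 + 58272x^2 - 76096x + 127739/3

order-1 term: 84x^6 + 40x^5 + 5x^4
order-2 term: -1008x^5 - 400x^4 - 40x^3
order-3 term: 6720x^4 + (6400/3)x^3 + 160x^2
order-4 term: -26880x^3 - 6400x^2 - 320x
order-5 term: 64512x^2 + 10240x + 256
order-6 term: -86016x - 20480/3
order-7 term: 49152
the series for exp(-4D) f terminates at order 7
exp(-4D) f = -3x^7 + (247/3)x^6 - (3873/4)x^5 + 6325x^4 - (74360/3)x^3 + 58272x^2 - 76096x + 127739/3


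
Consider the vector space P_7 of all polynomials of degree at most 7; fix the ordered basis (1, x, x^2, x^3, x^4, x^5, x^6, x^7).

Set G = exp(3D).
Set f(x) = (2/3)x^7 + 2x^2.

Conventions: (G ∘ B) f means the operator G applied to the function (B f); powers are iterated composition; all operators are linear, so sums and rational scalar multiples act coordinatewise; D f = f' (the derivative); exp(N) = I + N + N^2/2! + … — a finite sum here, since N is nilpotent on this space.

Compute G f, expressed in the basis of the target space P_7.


order-1 term: 14x^6 + 12x
order-2 term: 126x^5 + 18
order-3 term: 630x^4
order-4 term: 1890x^3
order-5 term: 3402x^2
order-6 term: 3402x
order-7 term: 1458
the series for exp(3D) f terminates at order 7
exp(3D) f = (2/3)x^7 + 14x^6 + 126x^5 + 630x^4 + 1890x^3 + 3404x^2 + 3414x + 1476

the image equals g(x) = (2/3)x^7 + 14x^6 + 126x^5 + 630x^4 + 1890x^3 + 3404x^2 + 3414x + 1476


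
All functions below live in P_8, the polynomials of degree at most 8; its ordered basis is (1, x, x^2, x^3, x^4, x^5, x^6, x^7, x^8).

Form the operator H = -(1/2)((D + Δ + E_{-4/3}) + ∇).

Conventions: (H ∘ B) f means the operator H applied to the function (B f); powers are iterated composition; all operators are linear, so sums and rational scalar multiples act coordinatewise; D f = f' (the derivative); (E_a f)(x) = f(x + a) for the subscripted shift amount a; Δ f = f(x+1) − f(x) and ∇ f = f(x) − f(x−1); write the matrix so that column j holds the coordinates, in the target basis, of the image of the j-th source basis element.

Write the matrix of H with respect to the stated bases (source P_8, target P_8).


the matrix is [[-1/2, -5/6, -8/9, 5/27, -128/81, 269/243, -2048/729, 6005/2187, -32768/6561]; [0, -1/2, -5/3, -8/3, 20/27, -640/81, 538/81, -14336/729, 48040/2187]; [0, 0, -1/2, -5/2, -16/3, 50/27, -640/27, 1883/81, -57344/729]; [0, 0, 0, -1/2, -10/3, -80/9, 100/27, -4480/81, 15064/243]; [0, 0, 0, 0, -1/2, -25/6, -40/3, 175/27, -8960/81]; [0, 0, 0, 0, 0, -1/2, -5, -56/3, 280/27]; [0, 0, 0, 0, 0, 0, -1/2, -35/6, -224/9]; [0, 0, 0, 0, 0, 0, 0, -1/2, -20/3]; [0, 0, 0, 0, 0, 0, 0, 0, -1/2]] (rows listed top to bottom)

image of 1: -1/2
image of x: -(1/2)x - 5/6
image of x^2: -(1/2)x^2 - (5/3)x - 8/9
image of x^3: -(1/2)x^3 - (5/2)x^2 - (8/3)x + 5/27
image of x^4: -(1/2)x^4 - (10/3)x^3 - (16/3)x^2 + (20/27)x - 128/81
image of x^5: -(1/2)x^5 - (25/6)x^4 - (80/9)x^3 + (50/27)x^2 - (640/81)x + 269/243
image of x^6: -(1/2)x^6 - 5x^5 - (40/3)x^4 + (100/27)x^3 - (640/27)x^2 + (538/81)x - 2048/729
image of x^7: -(1/2)x^7 - (35/6)x^6 - (56/3)x^5 + (175/27)x^4 - (4480/81)x^3 + (1883/81)x^2 - (14336/729)x + 6005/2187
image of x^8: -(1/2)x^8 - (20/3)x^7 - (224/9)x^6 + (280/27)x^5 - (8960/81)x^4 + (15064/243)x^3 - (57344/729)x^2 + (48040/2187)x - 32768/6561
each image's coordinates form column j of the matrix


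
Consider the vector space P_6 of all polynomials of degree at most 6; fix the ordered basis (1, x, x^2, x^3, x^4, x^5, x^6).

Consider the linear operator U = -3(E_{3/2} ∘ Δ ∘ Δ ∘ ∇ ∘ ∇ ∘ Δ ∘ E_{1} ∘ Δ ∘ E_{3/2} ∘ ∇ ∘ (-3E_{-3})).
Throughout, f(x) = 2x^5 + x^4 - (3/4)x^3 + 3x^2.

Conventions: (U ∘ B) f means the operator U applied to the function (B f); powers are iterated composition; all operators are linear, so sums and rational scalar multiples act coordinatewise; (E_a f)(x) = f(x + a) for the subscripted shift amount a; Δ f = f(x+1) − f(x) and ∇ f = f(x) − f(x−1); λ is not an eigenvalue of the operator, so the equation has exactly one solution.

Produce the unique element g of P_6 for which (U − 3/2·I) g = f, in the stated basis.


write g with unknown coordinates in the stated basis and equate coefficients in (U − 3/2·I) g = f
solving from the highest basis element down gives g = -(4/3)x^5 - (2/3)x^4 + (1/2)x^3 - 2x^2
check: U g = 0
so U g − 3/2·g = 2x^5 + x^4 - (3/4)x^3 + 3x^2 = f ✓

g(x) = -(4/3)x^5 - (2/3)x^4 + (1/2)x^3 - 2x^2


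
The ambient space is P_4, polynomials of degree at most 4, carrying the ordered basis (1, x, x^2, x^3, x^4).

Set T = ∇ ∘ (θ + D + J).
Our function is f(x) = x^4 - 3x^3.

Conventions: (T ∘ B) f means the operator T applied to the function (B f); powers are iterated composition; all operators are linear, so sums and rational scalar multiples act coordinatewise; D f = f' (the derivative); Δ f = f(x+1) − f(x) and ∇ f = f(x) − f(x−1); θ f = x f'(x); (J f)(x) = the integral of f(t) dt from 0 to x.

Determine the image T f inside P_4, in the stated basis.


the result is g(x) = x^4 + 11x^3 - (65/2)x^2 + 9x + 19/20

θ f = 4x^4 - 9x^3
D f = 4x^3 - 9x^2
J f = (1/5)x^5 - (3/4)x^4
(θ + D + J) f = (1/5)x^5 + (13/4)x^4 - 5x^3 - 9x^2
∇ (θ + D + J) f = x^4 + 11x^3 - (65/2)x^2 + 9x + 19/20


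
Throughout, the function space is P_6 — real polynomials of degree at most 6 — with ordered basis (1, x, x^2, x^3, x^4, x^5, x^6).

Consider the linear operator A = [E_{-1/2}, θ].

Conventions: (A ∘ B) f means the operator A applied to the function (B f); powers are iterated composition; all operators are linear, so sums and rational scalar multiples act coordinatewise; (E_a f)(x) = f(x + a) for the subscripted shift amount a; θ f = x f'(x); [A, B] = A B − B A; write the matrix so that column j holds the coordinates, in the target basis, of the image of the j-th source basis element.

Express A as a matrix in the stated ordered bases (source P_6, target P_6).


image of 1: 0
image of x: -1/2
image of x^2: -x + 1/2
image of x^3: -(3/2)x^2 + (3/2)x - 3/8
image of x^4: -2x^3 + 3x^2 - (3/2)x + 1/4
image of x^5: -(5/2)x^4 + 5x^3 - (15/4)x^2 + (5/4)x - 5/32
image of x^6: -3x^5 + (15/2)x^4 - (15/2)x^3 + (15/4)x^2 - (15/16)x + 3/32
each image's coordinates form column j of the matrix

the matrix is [[0, -1/2, 1/2, -3/8, 1/4, -5/32, 3/32]; [0, 0, -1, 3/2, -3/2, 5/4, -15/16]; [0, 0, 0, -3/2, 3, -15/4, 15/4]; [0, 0, 0, 0, -2, 5, -15/2]; [0, 0, 0, 0, 0, -5/2, 15/2]; [0, 0, 0, 0, 0, 0, -3]; [0, 0, 0, 0, 0, 0, 0]] (rows listed top to bottom)


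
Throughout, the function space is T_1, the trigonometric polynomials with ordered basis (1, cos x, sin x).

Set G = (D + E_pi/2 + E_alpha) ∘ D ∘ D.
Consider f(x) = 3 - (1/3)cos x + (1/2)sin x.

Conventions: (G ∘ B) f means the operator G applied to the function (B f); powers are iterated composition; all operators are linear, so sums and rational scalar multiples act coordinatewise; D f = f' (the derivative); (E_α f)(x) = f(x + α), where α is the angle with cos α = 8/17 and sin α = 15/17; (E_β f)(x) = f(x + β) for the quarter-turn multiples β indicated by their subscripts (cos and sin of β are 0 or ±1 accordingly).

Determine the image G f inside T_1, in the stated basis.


D f = (1/2)cos x + (1/3)sin x
D D f = (1/3)cos x - (1/2)sin x
D D D f = -(1/2)cos x - (1/3)sin x
E_pi/2 D D f = -(1/2)cos x - (1/3)sin x
E_alpha D D f = -(29/102)cos x - (9/17)sin x
(D + E_pi/2 + E_alpha) D D f = -(131/102)cos x - (61/51)sin x

the result is g(x) = -(131/102)cos x - (61/51)sin x


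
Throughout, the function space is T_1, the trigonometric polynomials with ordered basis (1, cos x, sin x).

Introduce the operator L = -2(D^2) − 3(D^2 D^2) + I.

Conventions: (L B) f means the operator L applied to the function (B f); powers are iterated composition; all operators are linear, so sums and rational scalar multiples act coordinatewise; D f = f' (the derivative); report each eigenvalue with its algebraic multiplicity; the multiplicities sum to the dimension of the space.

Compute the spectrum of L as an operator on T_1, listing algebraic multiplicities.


λ = 0 (multiplicity 2), λ = 1 (multiplicity 1)

image of 1: 1
image of cos x: 0
image of sin x: 0
the matrix is diagonal; its diagonal is (1, 0, 0)
for a triangular matrix the eigenvalues are the diagonal entries, with algebraic multiplicity their repetition count


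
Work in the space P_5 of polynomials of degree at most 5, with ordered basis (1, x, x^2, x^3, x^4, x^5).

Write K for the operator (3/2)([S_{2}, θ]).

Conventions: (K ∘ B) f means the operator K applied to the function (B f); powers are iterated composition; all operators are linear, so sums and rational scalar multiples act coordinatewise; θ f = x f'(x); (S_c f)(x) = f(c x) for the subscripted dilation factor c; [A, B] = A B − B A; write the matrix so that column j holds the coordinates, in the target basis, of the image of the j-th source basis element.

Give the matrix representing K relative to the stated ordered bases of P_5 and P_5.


image of 1: 0
image of x: 0
image of x^2: 0
image of x^3: 0
image of x^4: 0
image of x^5: 0
each image's coordinates form column j of the matrix

the matrix is [[0, 0, 0, 0, 0, 0]; [0, 0, 0, 0, 0, 0]; [0, 0, 0, 0, 0, 0]; [0, 0, 0, 0, 0, 0]; [0, 0, 0, 0, 0, 0]; [0, 0, 0, 0, 0, 0]] (rows listed top to bottom)


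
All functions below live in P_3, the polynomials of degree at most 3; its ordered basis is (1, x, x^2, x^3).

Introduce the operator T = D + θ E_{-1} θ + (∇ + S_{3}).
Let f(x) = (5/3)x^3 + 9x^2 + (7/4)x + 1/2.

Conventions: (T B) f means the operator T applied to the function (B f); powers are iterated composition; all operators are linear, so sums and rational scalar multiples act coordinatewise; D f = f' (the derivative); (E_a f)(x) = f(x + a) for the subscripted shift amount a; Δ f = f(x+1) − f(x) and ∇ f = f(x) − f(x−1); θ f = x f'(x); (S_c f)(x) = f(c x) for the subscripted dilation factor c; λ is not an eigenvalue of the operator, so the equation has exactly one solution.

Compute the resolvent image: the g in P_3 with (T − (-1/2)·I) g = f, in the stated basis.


write g with unknown coordinates in the stated basis and equate coefficients in (T − (-1/2)·I) g = f
solving from the highest basis element down gives g = (10/219)x^3 + (1394/1971)x^2 + (431/1314)x + 1993/5913
check: T g = (120/73)x^3 + (17042/1971)x^2 + (1042/657)x + 1960/5913
so T g − (-1/2)·g = (5/3)x^3 + 9x^2 + (7/4)x + 1/2 = f ✓

the image equals g(x) = (10/219)x^3 + (1394/1971)x^2 + (431/1314)x + 1993/5913


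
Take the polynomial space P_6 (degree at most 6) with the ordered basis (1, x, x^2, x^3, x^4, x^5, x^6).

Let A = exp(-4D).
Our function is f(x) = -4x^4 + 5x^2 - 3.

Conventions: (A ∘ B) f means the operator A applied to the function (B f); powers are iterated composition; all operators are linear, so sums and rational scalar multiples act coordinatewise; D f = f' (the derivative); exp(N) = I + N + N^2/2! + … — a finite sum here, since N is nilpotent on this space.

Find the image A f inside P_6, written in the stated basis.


order-1 term: 64x^3 - 40x
order-2 term: -384x^2 + 80
order-3 term: 1024x
order-4 term: -1024
the series for exp(-4D) f terminates at order 4
exp(-4D) f = -4x^4 + 64x^3 - 379x^2 + 984x - 947

the image equals g(x) = -4x^4 + 64x^3 - 379x^2 + 984x - 947


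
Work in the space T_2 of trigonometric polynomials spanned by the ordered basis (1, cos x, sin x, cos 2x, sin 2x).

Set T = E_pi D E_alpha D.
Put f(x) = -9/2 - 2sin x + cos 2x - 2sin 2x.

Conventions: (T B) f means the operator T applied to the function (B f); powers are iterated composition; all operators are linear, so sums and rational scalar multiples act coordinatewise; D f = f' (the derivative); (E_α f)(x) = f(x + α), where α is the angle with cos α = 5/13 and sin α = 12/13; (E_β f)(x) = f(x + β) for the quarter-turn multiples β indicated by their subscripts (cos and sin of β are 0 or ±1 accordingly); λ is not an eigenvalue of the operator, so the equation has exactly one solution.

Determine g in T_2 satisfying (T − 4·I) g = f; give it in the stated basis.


the result is g(x) = 9/8 + (24/181)cos x + (94/181)sin x - (29/40)cos 2x - (1/20)sin 2x

write g with unknown coordinates in the stated basis and equate coefficients in (T − 4·I) g = f
solving from the highest basis element down gives g = 9/8 + (24/181)cos x + (94/181)sin x - (29/40)cos 2x - (1/20)sin 2x
check: T g = (96/181)cos x + (14/181)sin x - (19/10)cos 2x - (11/5)sin 2x
so T g − 4·g = -9/2 - 2sin x + cos 2x - 2sin 2x = f ✓


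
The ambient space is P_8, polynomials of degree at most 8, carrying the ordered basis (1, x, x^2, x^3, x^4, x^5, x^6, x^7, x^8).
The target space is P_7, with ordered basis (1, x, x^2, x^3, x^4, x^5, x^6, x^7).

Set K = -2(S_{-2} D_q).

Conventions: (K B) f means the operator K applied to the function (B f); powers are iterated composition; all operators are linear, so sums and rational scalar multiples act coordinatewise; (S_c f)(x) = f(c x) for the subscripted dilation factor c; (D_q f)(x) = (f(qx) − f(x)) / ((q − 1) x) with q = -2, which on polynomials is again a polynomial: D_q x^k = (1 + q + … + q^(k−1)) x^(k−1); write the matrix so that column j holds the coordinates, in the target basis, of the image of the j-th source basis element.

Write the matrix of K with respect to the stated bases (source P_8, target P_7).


image of 1: 0
image of x: -2
image of x^2: -4x
image of x^3: -24x^2
image of x^4: -80x^3
image of x^5: -352x^4
image of x^6: -1344x^5
image of x^7: -5504x^6
image of x^8: -21760x^7
each image's coordinates form column j of the matrix

the matrix is [[0, -2, 0, 0, 0, 0, 0, 0, 0]; [0, 0, -4, 0, 0, 0, 0, 0, 0]; [0, 0, 0, -24, 0, 0, 0, 0, 0]; [0, 0, 0, 0, -80, 0, 0, 0, 0]; [0, 0, 0, 0, 0, -352, 0, 0, 0]; [0, 0, 0, 0, 0, 0, -1344, 0, 0]; [0, 0, 0, 0, 0, 0, 0, -5504, 0]; [0, 0, 0, 0, 0, 0, 0, 0, -21760]] (rows listed top to bottom)


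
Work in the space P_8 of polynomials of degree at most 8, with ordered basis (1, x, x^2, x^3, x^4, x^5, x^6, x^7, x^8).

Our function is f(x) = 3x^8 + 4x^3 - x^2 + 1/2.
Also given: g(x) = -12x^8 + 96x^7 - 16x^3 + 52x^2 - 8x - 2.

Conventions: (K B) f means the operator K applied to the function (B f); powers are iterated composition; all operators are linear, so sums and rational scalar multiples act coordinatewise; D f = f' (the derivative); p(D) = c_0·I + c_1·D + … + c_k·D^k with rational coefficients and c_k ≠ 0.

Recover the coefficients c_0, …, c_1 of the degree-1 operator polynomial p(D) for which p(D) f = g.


c_0 = -4, c_1 = 4

D^0 f = 3x^8 + 4x^3 - x^2 + 1/2
D^1 f = 24x^7 + 12x^2 - 2x
matching coefficients of g against c_0 f + c_1 Df + … from the top degree down determines the c_i
solution: c_0 = -4, c_1 = 4


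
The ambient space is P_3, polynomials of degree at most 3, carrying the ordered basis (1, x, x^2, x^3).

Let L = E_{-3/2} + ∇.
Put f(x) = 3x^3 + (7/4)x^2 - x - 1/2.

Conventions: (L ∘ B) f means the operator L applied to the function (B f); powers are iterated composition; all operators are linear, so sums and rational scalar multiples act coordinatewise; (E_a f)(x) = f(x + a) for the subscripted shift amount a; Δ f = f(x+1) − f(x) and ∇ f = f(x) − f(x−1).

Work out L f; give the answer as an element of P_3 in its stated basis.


the image equals g(x) = 3x^3 - (11/4)x^2 + (17/2)x - 79/16

E_{-3/2} f = 3x^3 - (47/4)x^2 + 14x - 83/16
∇ f = 9x^2 - (11/2)x + 1/4
(E_{-3/2} + ∇) f = 3x^3 - (11/4)x^2 + (17/2)x - 79/16


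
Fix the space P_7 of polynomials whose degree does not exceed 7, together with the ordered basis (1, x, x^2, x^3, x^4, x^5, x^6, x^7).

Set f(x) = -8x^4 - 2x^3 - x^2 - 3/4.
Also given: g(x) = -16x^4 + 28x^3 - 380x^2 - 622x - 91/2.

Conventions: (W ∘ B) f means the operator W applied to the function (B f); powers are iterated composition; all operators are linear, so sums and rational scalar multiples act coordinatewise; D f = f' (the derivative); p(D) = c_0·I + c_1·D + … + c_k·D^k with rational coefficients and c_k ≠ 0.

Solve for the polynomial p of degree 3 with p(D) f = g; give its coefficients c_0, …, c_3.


D^0 f = -8x^4 - 2x^3 - x^2 - 3/4
D^1 f = -32x^3 - 6x^2 - 2x
D^2 f = -96x^2 - 12x - 2
D^3 f = -192x - 12
matching coefficients of g against c_0 f + c_1 Df + … from the top degree down determines the c_i
solution: c_0 = 2, c_1 = -1, c_2 = 4, c_3 = 3

p(D) = 2·I − D + 4·D^2 + 3·D^3, i.e. c_0 = 2, c_1 = -1, c_2 = 4, c_3 = 3


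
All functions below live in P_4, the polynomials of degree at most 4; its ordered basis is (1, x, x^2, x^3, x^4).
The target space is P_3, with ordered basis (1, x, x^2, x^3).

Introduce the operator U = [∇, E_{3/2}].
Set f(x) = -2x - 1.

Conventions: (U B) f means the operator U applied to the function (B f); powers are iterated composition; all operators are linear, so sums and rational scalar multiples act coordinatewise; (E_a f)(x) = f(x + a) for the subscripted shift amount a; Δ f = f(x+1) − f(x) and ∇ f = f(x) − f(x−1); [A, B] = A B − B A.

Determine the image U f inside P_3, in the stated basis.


the result is g(x) = 0

E_{3/2} f = -2x - 4
∇ E_{3/2} f = -2
∇ f = -2
E_{3/2} ∇ f = -2
[∇, E_{3/2}] f = 0


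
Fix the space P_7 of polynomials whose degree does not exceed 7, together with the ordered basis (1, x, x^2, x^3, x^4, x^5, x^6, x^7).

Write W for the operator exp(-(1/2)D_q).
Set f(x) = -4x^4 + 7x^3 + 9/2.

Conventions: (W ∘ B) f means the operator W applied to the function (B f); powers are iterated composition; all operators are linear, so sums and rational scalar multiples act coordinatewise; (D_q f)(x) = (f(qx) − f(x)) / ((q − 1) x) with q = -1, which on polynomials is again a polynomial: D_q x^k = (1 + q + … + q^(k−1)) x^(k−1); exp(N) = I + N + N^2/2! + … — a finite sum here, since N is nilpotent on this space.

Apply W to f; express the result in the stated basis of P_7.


g(x) = -4x^4 + 7x^3 - (7/2)x^2 + 9/2

order-1 term: -(7/2)x^2
the series for exp(-(1/2)D_q) f terminates at order 1
exp(-(1/2)D_q) f = -4x^4 + 7x^3 - (7/2)x^2 + 9/2


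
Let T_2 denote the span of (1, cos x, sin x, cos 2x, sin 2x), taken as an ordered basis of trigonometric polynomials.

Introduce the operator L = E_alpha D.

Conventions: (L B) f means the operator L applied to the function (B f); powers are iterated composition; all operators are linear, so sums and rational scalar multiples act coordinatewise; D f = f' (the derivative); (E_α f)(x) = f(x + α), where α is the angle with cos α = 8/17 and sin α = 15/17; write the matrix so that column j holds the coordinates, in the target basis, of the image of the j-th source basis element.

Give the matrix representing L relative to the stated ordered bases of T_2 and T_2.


the matrix is [[0, 0, 0, 0, 0]; [0, -15/17, 8/17, 0, 0]; [0, -8/17, -15/17, 0, 0]; [0, 0, 0, -480/289, -322/289]; [0, 0, 0, 322/289, -480/289]] (rows listed top to bottom)

image of 1: 0
image of cos x: -(15/17)cos x - (8/17)sin x
image of sin x: (8/17)cos x - (15/17)sin x
image of cos 2x: -(480/289)cos 2x + (322/289)sin 2x
image of sin 2x: -(322/289)cos 2x - (480/289)sin 2x
each image's coordinates form column j of the matrix


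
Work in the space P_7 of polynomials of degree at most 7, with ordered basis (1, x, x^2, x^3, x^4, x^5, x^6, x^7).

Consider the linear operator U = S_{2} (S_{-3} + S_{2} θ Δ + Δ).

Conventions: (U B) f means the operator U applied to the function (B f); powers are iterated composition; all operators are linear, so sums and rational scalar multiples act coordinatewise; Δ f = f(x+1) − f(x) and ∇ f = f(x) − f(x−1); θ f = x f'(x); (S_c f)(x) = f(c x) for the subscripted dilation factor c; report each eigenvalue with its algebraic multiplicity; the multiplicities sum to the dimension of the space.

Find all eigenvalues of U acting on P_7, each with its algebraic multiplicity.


λ = -279936 (multiplicity 1), λ = -7776 (multiplicity 1), λ = -216 (multiplicity 1), λ = -6 (multiplicity 1), λ = 1 (multiplicity 1), λ = 36 (multiplicity 1), λ = 1296 (multiplicity 1), λ = 46656 (multiplicity 1)

image of 1: 1
image of x: -6x + 1
image of x^2: 36x^2 + 12x + 1
image of x^3: -216x^3 + 108x^2 + 18x + 1
image of x^4: 1296x^4 + 800x^3 + 216x^2 + 24x + 1
image of x^5: -7776x^5 + 5200x^4 + 2000x^3 + 360x^2 + 30x + 1
image of x^6: 46656x^6 + 30912x^5 + 15600x^4 + 4000x^3 + 540x^2 + 36x + 1
image of x^7: -279936x^7 + 172480x^6 + 108192x^5 + 36400x^4 + 7000x^3 + 756x^2 + 42x + 1
the matrix is upper triangular; its diagonal is (1, -6, 36, -216, 1296, -7776, 46656, -279936)
for a triangular matrix the eigenvalues are the diagonal entries, with algebraic multiplicity their repetition count


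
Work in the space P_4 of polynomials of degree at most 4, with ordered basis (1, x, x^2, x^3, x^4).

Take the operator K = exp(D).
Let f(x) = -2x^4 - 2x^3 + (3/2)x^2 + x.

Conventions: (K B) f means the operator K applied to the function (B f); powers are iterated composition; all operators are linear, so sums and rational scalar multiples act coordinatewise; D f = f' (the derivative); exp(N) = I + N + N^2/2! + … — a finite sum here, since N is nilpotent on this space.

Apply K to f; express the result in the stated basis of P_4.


g(x) = -2x^4 - 10x^3 - (33/2)x^2 - 10x - 3/2

order-1 term: -8x^3 - 6x^2 + 3x + 1
order-2 term: -12x^2 - 6x + 3/2
order-3 term: -8x - 2
order-4 term: -2
the series for exp(D) f terminates at order 4
exp(D) f = -2x^4 - 10x^3 - (33/2)x^2 - 10x - 3/2


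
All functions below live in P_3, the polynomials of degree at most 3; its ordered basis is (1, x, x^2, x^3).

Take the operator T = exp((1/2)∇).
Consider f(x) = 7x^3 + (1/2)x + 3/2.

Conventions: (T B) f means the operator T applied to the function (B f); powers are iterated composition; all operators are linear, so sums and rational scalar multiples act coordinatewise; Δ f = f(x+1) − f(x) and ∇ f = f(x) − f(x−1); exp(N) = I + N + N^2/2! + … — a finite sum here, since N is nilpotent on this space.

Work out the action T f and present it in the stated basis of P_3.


order-1 term: (21/2)x^2 - (21/2)x + 15/4
order-2 term: (21/4)x - 21/4
order-3 term: 7/8
the series for exp((1/2)∇) f terminates at order 3
exp((1/2)∇) f = 7x^3 + (21/2)x^2 - (19/4)x + 7/8

the image equals g(x) = 7x^3 + (21/2)x^2 - (19/4)x + 7/8
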